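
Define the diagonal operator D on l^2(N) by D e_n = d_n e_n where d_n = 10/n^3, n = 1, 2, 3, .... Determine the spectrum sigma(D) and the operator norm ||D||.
sigma(D) = {10/n^3 : n ≥ 1} ∪ {0}; ||D|| = 10

A bounded diagonal operator on l^2 with diagonal entries d_n has spectrum equal to the closure of {d_n : n ≥ 1}: every d_n is an eigenvalue (with eigenvector e_n), so {d_n} ⊂ sigma(D); the spectrum is closed, so its closure is too; and for lambda not in the closure, (D - lambda I) has bounded inverse (the diagonal entries 1/(d_n - lambda) are bounded). For our sequence d_n = 10/n^3, n = 1, 2, 3, ...:
  - {d_n} = {10/n^3 : n ≥ 1}; the only limit point is 0
  - closure = {10/n^3 : n ≥ 1} ∪ {0}
For the norm: a diagonal operator has ||D|| = sup_n |d_n|. Here d_n = 10/n^3 is positive and decreasing, so sup_n |d_n| = d_1 = 10. So ||D|| = 10.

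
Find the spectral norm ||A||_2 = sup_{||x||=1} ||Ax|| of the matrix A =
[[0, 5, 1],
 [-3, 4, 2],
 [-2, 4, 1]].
||A||_2 ≈ 8.3788 (= sqrt(largest eigenvalue of A^T A))

||A||_2 = sigma_max(A) = sqrt(lambda_max(A^T A)). Form the symmetric matrix M = A^T A =
[[13, -20, -8],
 [-20, 57, 17],
 [-8, 17, 6]].
Its characteristic polynomial (trace, sum of principal 2x2 minors, determinant of M give the coefficients) is
  p(λ) = det(λ I - M) = λ^3 - 76λ^2 + 408λ - 81.
No integer candidate from the rational root theorem (±divisors of 81) is a root, so the roots are irrational. The cubic discriminant is Δ = 592631109 > 0, so there are three distinct real roots. p(0) = -81 and p(1) = 252 have opposite signs, so a root lies in (0, 1); Newton's method refines it to λ ≈ 0.2064. p(5) = 184 and p(6) = -153 have opposite signs, so a root lies in (5, 6); Newton's method refines it to λ ≈ 5.5887. p(70) = -921 and p(71) = 3682 have opposite signs, so a root lies in (70, 71); Newton's method refines it to λ ≈ 70.2049. Check (Vieta): the three roots sum to 76, matching tr M = 76.
So the eigenvalues of A^T A are ≈ 0.2064, 5.5887, 70.2049 (all ≥ 0, as they must be for A^T A). The largest is λ_max ≈ 70.2049, hence ||A||_2 = sqrt(λ_max) ≈ 8.3788.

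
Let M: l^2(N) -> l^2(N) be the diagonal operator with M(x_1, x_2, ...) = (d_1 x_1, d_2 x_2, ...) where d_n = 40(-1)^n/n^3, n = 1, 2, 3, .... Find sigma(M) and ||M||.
sigma(M) = {40(-1)^n/n^3 : n ≥ 1} ∪ {0}; ||M|| = 40

A bounded diagonal operator on l^2 with diagonal entries d_n has spectrum equal to the closure of {d_n : n ≥ 1}: every d_n is an eigenvalue (with eigenvector e_n), so {d_n} ⊂ sigma(M); the spectrum is closed, so its closure is too; and for lambda not in the closure, (M - lambda I) has bounded inverse (the diagonal entries 1/(d_n - lambda) are bounded). For our sequence d_n = 40(-1)^n/n^3, n = 1, 2, 3, ...:
  - {d_n} = {40(-1)^n/n^3 : n ≥ 1}; the only limit point is 0
  - closure = {40(-1)^n/n^3 : n ≥ 1} ∪ {0}
For the norm: a diagonal operator has ||M|| = sup_n |d_n|. Here |d_n| = 40/n^3 is decreasing, so sup_n |d_n| = |d_1| = 40. So ||M|| = 40.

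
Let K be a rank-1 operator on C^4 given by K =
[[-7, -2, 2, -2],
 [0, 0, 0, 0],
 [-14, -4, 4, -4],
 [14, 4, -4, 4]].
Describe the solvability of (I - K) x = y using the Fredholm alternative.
(I - K) is singular (det(I - K) = 0, i.e. 1 ∈ sigma(K)). (I - K) x = y is solvable iff y ⊥ ker((I - K)^*) = span{(-7, -2, 2, -2)}, i.e. iff -7y_1 - 2y_2 + 2y_3 - 2y_4 = 0. When solvable, the solutions are x = y + c·(1, 0, 2, -2), c arbitrary (ker(I - K) = span{(1, 0, 2, -2)}, dimension 1).

K has rank 1, so it is an outer product K = u v^T: every row of K is a multiple of one row vector. Reading off the entries, u = (1, 0, 2, -2) and v = (-7, -2, 2, -2) (row i of K equals u_i·v^T). A rank-one matrix u v^T satisfies K u = u (v·u) and kills the (3)-dimensional subspace v^⊥, so its characteristic polynomial is lambda^3 (lambda - v·u) with v·u = tr K = 1. Hence the eigenvalues of I - K are 1 (multiplicity 3) and 1 - (1) = 0, so det(I - K) = 0. (Direct check: I - K =
[[8, 2, -2, 2],
 [0, 1, 0, 0],
 [14, 4, -3, 4],
 [-14, -4, 4, -3]]
has determinant 0.) So 1 is an eigenvalue of K and (I - K) is not invertible. The finite-dimensional Fredholm alternative says: either (I - K) is invertible, or ker(I - K) ≠ {0} and then range(I - K) = ker((I - K)^*)^⊥, with dim ker(I - K) = dim ker((I - K)^*). We are in the second case, so we need both kernels. Kernel of I - K: (I - K) u = u - u (v·u) = u - u = 0, so ker(I - K) = span{u} = span{(1, 0, 2, -2)} (it is exactly 1-dimensional because rank(I - K) = 3). Kernel of the adjoint: K is real, so (I - K)^* = I - K^T = I - v u^T, and (I - v u^T) v = v - v (u·v) = 0; hence ker((I - K)^*) = span{v} = span{(-7, -2, 2, -2)}. Therefore (I - K) x = y is solvable iff <y, v> = 0, i.e. iff -7y_1 - 2y_2 + 2y_3 - 2y_4 = 0. When this holds, K y = u (v·y) = 0, so (I - K) y = y and x = y is a particular solution; the full solution set is the line x = y + c·u = y + c·(1, 0, 2, -2), c ∈ C.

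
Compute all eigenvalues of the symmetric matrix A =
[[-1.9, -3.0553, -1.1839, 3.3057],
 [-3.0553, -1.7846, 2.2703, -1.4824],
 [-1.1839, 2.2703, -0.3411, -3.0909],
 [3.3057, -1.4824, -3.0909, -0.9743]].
sigma(A) ≈ {-6, -3, -2, 6}

A is real symmetric, so its spectrum consists of real eigenvalues. Expanding the characteristic polynomial of the displayed matrix gives
  det(λ I - A) = p(λ) = λ^4 + (5)λ^3 + (-30)λ^2 + (-179.9977)λ + (-215.9956).
Solving p(λ) = 0 yields eigenvalues ≈ -6, -3, -2, 6. (A is shown rounded to 4 decimals, so these recover the underlying integer eigenvalues to within that precision.)
Verification: the trace of A = -5 equals the sum of eigenvalues -5, and det(A) ≈ -215.9956 matches the eigenvalue product -216.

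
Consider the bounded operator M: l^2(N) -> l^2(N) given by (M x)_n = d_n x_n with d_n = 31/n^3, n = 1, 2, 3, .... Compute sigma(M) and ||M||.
sigma(M) = {31/n^3 : n ≥ 1} ∪ {0}; ||M|| = 31

A bounded diagonal operator on l^2 with diagonal entries d_n has spectrum equal to the closure of {d_n : n ≥ 1}: every d_n is an eigenvalue (with eigenvector e_n), so {d_n} ⊂ sigma(M); the spectrum is closed, so its closure is too; and for lambda not in the closure, (M - lambda I) has bounded inverse (the diagonal entries 1/(d_n - lambda) are bounded). For our sequence d_n = 31/n^3, n = 1, 2, 3, ...:
  - {d_n} = {31/n^3 : n ≥ 1}; the only limit point is 0
  - closure = {31/n^3 : n ≥ 1} ∪ {0}
For the norm: a diagonal operator has ||M|| = sup_n |d_n|. Here d_n = 31/n^3 is positive and decreasing, so sup_n |d_n| = d_1 = 31. So ||M|| = 31.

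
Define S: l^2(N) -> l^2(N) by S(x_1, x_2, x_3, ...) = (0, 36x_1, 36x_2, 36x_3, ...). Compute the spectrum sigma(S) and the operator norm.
sigma(S) = closed disk {z in C : |z| ≤ 36}; ||S|| = 36

Note S = 36·U where U is the unit right shift (U x)_k = x_{k-1} (with x_0 := 0); so ||S|| = 36||U|| and sigma(S) = 36·sigma(U). ||S x||^2 = sum_{k≥1} |36x_k|^2 = 1296||x||^2, so ||S|| = 36 and sigma(S) ⊂ {|z| ≤ 36}. For any |lambda| < 36, the equation (S - lambda I) x = 0 forces x_1 = 0, then 36x_k = lambda x_{k+1} ⇒ x = 0, so S has no eigenvalues. But (S - lambda I) is not surjective for |lambda| < 36: solving (S - lambda I) x = e_1 would require x_n proportional to (lambda/36)^(-n), which is not in l^2. So every |lambda| < 36 lies in the residual spectrum. The boundary |lambda| = 36 is in the approximate point spectrum (the spectrum is closed). Hence sigma(S) is the closed disk of radius 36.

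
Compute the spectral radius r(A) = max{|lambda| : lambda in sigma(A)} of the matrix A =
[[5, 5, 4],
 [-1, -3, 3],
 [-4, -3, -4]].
r(A) ≈ 2.5465

The eigenvalues of A are the roots of its characteristic polynomial. With M = A (coefficients from the trace, the sum of principal 2x2 minors, and det A):
  p(λ) = det(λ I - M) = λ^3 + 2λ^2 + 7λ + 11.
No integer candidate from the rational root theorem (±divisors of 11) is a root, so the roots are irrational. The cubic discriminant is Δ = -2023 < 0, so there is one real root and a complex-conjugate pair. p(-2) = -3 and p(-1) = 5 have opposite signs, so a root lies in (-2, -1); Newton's method refines it to λ ≈ -1.6963. Dividing out (λ - (-1.6963)) leaves approximately λ^2 + 0.3037λ + 6.4848. For λ^2 + 0.3037λ + 6.4848 the discriminant is -25.8469. It is negative, so the remaining roots are the complex-conjugate pair λ ≈ -0.1519 ± 2.542i. Their product equals the constant term, so |λ|^2 ≈ 6.4848 and |λ| ≈ 2.5465.
Thus the eigenvalues (to 4 decimals) are -1.6963 (modulus 1.6963); -0.1519 ± 2.542i (modulus 2.5465). The spectral radius is the largest modulus: r(A) ≈ 2.5465. (Cross-check: r(A) ≤ ||A||_2 ≈ 10.3226; equality holds whenever A is normal, though it can also hold for some non-normal A.)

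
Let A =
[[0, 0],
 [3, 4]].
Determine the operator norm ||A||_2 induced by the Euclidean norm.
||A||_2 = 5 (= sqrt(largest eigenvalue of A^T A))

||A||_2 = sigma_max(A) = sqrt(lambda_max(A^T A)). Form the symmetric matrix M = A^T A =
[[9, 12],
 [12, 16]].
Its characteristic polynomial (trace, determinant of M give the coefficients) is
  p(λ) = det(λ I - M) = λ^2 - 25λ.
For λ^2 - 25λ the discriminant is 625. It is a perfect square (25^2), so the roots are rational: λ = (25 ± 25)/2 = 25, 0.
So the eigenvalues of A^T A are ≈ 0, 25 (all ≥ 0, as they must be for A^T A). The largest is λ_max = 25, hence ||A||_2 = sqrt(λ_max) = 5.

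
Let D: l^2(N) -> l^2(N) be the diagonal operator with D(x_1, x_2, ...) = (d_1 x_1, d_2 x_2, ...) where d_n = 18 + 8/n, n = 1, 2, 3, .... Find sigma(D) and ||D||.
sigma(D) = {18 + 8/n : n ≥ 1} ∪ {18}; ||D|| = 26

A bounded diagonal operator on l^2 with diagonal entries d_n has spectrum equal to the closure of {d_n : n ≥ 1}: every d_n is an eigenvalue (with eigenvector e_n), so {d_n} ⊂ sigma(D); the spectrum is closed, so its closure is too; and for lambda not in the closure, (D - lambda I) has bounded inverse (the diagonal entries 1/(d_n - lambda) are bounded). For our sequence d_n = 18 + 8/n, n = 1, 2, 3, ...:
  - {d_n} = {18 + 8/n : n ≥ 1}; the only limit point is 18
  - closure = {18 + 8/n : n ≥ 1} ∪ {18}
For the norm: a diagonal operator has ||D|| = sup_n |d_n|. Here d_n = 18 + 8/n is positive and decreasing, so sup_n |d_n| = d_1 = 18 + 8 = 26. So ||D|| = 26.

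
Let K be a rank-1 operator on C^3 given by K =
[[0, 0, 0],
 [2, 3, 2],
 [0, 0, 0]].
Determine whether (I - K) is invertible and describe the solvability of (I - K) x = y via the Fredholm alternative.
(I - K) is invertible (det(I - K) = -2 ≠ 0), so for every y in C^3 the equation (I - K) x = y has a unique solution.

K has rank 1, so it is an outer product K = u v^T: every row of K is a multiple of one row vector. Reading off the entries, u = (0, -1, 0) and v = (-2, -3, -2) (row i of K equals u_i·v^T). A rank-one matrix u v^T satisfies K u = u (v·u) and kills the (2)-dimensional subspace v^⊥, so its characteristic polynomial is lambda^2 (lambda - v·u) with v·u = tr K = 3. Hence the eigenvalues of I - K are 1 (multiplicity 2) and 1 - (3) = -2, so det(I - K) = -2. (Direct check: I - K =
[[1, 0, 0],
 [-2, -2, -2],
 [0, 0, 1]]
has determinant -2.) The finite-dimensional Fredholm alternative says: either (I - K) is invertible, or ker(I - K) ≠ {0} and then range(I - K) = ker((I - K)^*)^⊥, with dim ker(I - K) = dim ker((I - K)^*). Since det(I - K) ≠ 0, 1 is not an eigenvalue of K and ker(I - K) = {0}, so we are in the first case: for every y there is a unique x = (I - K)^(-1) y. Explicitly, by the Sherman–Morrison formula, (I - u v^T)^(-1) = I + u v^T/(1 - v·u), i.e. (I - K)^(-1) = I + K/(-2).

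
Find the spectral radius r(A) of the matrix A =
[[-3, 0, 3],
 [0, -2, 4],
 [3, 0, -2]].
r(A) = (5 + sqrt(37))/2 ≈ 5.5414

The eigenvalues of A are the roots of its characteristic polynomial. With M = A (coefficients from the trace, the sum of principal 2x2 minors, and det A):
  p(λ) = det(λ I - M) = λ^3 + 7λ^2 + 7λ - 6.
By the rational root theorem any rational root is an integer divisor of 6. Testing λ = -2: p(-2) = -8 + 28 - 14 - 6 = 0, so λ = -2 is a root. Dividing out (λ + 2) leaves p(λ) = (λ + 2)(λ^2 + 5λ - 3). For λ^2 + 5λ - 3 the discriminant is 37. It is nonnegative but not a perfect square, so the roots are real and irrational: λ = (-5 ± sqrt(37))/2 ≈ 0.5414, -5.5414.
Thus the eigenvalues (to 4 decimals) are 0.5414 (modulus 0.5414); -5.5414 (modulus 5.5414); -2 (modulus 2). The spectral radius is the largest modulus: r(A) = (5 + sqrt(37))/2 ≈ 5.5414. (Cross-check: r(A) ≤ ||A||_2 ≈ 6.3773; equality holds whenever A is normal, though it can also hold for some non-normal A.)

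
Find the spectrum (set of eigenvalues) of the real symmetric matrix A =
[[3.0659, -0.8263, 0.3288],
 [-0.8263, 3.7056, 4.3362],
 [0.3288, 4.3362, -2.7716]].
sigma(A) ≈ {-5, 3, 6}

A is real symmetric, so its spectrum consists of real eigenvalues. Expanding the characteristic polynomial of the displayed matrix gives
  det(λ I - A) = p(λ) = λ^3 + (-4)λ^2 + (-27)λ + (90).
Solving p(λ) = 0 yields eigenvalues ≈ -5, 3, 6. (A is shown rounded to 4 decimals, so these recover the underlying integer eigenvalues to within that precision.)
Verification: the trace of A = 4 equals the sum of eigenvalues 4, and det(A) ≈ -89.9996 matches the eigenvalue product -90.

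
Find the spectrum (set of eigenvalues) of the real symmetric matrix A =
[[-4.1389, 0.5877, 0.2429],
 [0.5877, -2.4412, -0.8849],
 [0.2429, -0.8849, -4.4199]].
sigma(A) ≈ {-5, -4, -2}

A is real symmetric, so its spectrum consists of real eigenvalues. Expanding the characteristic polynomial of the displayed matrix gives
  det(λ I - A) = p(λ) = λ^3 + (11)λ^2 + (38)λ + (40).
Solving p(λ) = 0 yields eigenvalues ≈ -5, -4, -2. (A is shown rounded to 4 decimals, so these recover the underlying integer eigenvalues to within that precision.)
Verification: the trace of A = -11 equals the sum of eigenvalues -11, and det(A) ≈ -39.9992 matches the eigenvalue product -40.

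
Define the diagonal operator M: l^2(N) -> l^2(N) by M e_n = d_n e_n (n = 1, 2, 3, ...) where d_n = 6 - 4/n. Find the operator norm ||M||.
||M|| = 6

For a diagonal operator on l^2 with entries d_n, ||M|| = sup_n |d_n|. Here d_1 = 2, d_2 = 4, ..., and d_n = 6 - 4/n increases monotonically toward 6. All terms lie in [2, 6), so |d_n| = d_n and the supremum is the limit 6, which is not attained by any individual d_n. Hence ||M|| = 6.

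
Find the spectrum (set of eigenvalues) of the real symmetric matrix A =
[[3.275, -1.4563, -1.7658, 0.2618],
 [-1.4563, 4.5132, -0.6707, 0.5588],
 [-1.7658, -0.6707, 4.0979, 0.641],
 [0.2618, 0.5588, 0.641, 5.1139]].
sigma(A) ≈ {1, 5, 6} (5 with multiplicity 2)

A is real symmetric, so its spectrum consists of real eigenvalues. Expanding the characteristic polynomial of the displayed matrix gives
  det(λ I - A) = p(λ) = λ^4 + (-17)λ^3 + (101)λ^2 + (-235)λ + (150).
Solving p(λ) = 0 yields eigenvalues ≈ 1, 5, 5, 6. (A is shown rounded to 4 decimals, so these recover the underlying integer eigenvalues to within that precision.)
Verification: the trace of A = 17 equals the sum of eigenvalues 17, and det(A) ≈ 149.9991 matches the eigenvalue product 150.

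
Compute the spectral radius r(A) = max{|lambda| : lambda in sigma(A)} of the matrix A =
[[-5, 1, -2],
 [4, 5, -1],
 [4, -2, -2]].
r(A) ≈ 5.7095

The eigenvalues of A are the roots of its characteristic polynomial. With M = A (coefficients from the trace, the sum of principal 2x2 minors, and det A):
  p(λ) = det(λ I - M) = λ^3 + 2λ^2 - 23λ - 120.
No integer candidate from the rational root theorem (±divisors of 120) is a root, so the roots are irrational. The cubic discriminant is Δ = -234816 < 0, so there is one real root and a complex-conjugate pair. p(5) = -60 and p(6) = 30 have opposite signs, so a root lies in (5, 6); Newton's method refines it to λ ≈ 5.7095. Dividing out (λ - (5.7095)) leaves approximately λ^2 + 7.7095λ + 21.0176. For λ^2 + 7.7095λ + 21.0176 the discriminant is -24.6336. It is negative, so the remaining roots are the complex-conjugate pair λ ≈ -3.8548 ± 2.4816i. Their product equals the constant term, so |λ|^2 ≈ 21.0176 and |λ| ≈ 4.5845.
Thus the eigenvalues (to 4 decimals) are 5.7095 (modulus 5.7095); -3.8548 ± 2.4816i (modulus 4.5845). The spectral radius is the largest modulus: r(A) ≈ 5.7095. (Cross-check: r(A) ≤ ||A||_2 ≈ 7.6713; equality holds whenever A is normal, though it can also hold for some non-normal A.)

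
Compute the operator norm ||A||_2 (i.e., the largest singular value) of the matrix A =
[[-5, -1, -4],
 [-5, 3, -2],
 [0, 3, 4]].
||A||_2 ≈ 8.594 (= sqrt(largest eigenvalue of A^T A))

||A||_2 = sigma_max(A) = sqrt(lambda_max(A^T A)). Form the symmetric matrix M = A^T A =
[[50, -10, 30],
 [-10, 19, 10],
 [30, 10, 36]].
Its characteristic polynomial (trace, sum of principal 2x2 minors, determinant of M give the coefficients) is
  p(λ) = det(λ I - M) = λ^3 - 105λ^2 + 2334λ - 2500.
No integer candidate from the rational root theorem (±divisors of 2500) is a root, so the roots are irrational. The cubic discriminant is Δ = 8484072084 > 0, so there are three distinct real roots. p(1) = -270 and p(2) = 1756 have opposite signs, so a root lies in (1, 2); Newton's method refines it to λ ≈ 1.1277. p(30) = 20 and p(31) = -1260 have opposite signs, so a root lies in (30, 31); Newton's method refines it to λ ≈ 30.0158. p(73) = -2646 and p(74) = 460 have opposite signs, so a root lies in (73, 74); Newton's method refines it to λ ≈ 73.8565. Check (Vieta): the three roots sum to 105, matching tr M = 105.
So the eigenvalues of A^T A are ≈ 1.1277, 30.0158, 73.8565 (all ≥ 0, as they must be for A^T A). The largest is λ_max ≈ 73.8565, hence ||A||_2 = sqrt(λ_max) ≈ 8.594.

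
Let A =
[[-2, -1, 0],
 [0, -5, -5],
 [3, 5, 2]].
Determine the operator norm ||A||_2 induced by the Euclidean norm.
||A||_2 ≈ 9.0046 (= sqrt(largest eigenvalue of A^T A))

||A||_2 = sigma_max(A) = sqrt(lambda_max(A^T A)). Form the symmetric matrix M = A^T A =
[[13, 17, 6],
 [17, 51, 35],
 [6, 35, 29]].
Its characteristic polynomial (trace, sum of principal 2x2 minors, determinant of M give the coefficients) is
  p(λ) = det(λ I - M) = λ^3 - 93λ^2 + 969λ - 225.
No integer candidate from the rational root theorem (±divisors of 225) is a root, so the roots are irrational. The cubic discriminant is Δ = 4121346528 > 0, so there are three distinct real roots. p(0) = -225 and p(1) = 652 have opposite signs, so a root lies in (0, 1); Newton's method refines it to λ ≈ 0.2376. p(11) = 512 and p(12) = -261 have opposite signs, so a root lies in (11, 12); Newton's method refines it to λ ≈ 11.6788. p(81) = -468 and p(82) = 5269 have opposite signs, so a root lies in (81, 82); Newton's method refines it to λ ≈ 81.0836. Check (Vieta): the three roots sum to 93, matching tr M = 93.
So the eigenvalues of A^T A are ≈ 0.2376, 11.6788, 81.0836 (all ≥ 0, as they must be for A^T A). The largest is λ_max ≈ 81.0836, hence ||A||_2 = sqrt(λ_max) ≈ 9.0046.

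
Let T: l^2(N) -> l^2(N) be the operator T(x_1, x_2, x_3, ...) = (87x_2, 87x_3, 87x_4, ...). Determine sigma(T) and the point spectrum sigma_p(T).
sigma(T) = closed disk {z in C : |z| ≤ 87}; sigma_p(T) = open disk {z in C : |z| < 87}

Note T = 87·V where V is the unit left shift (V x)_k = x_{k+1}; so sigma(T) = 87·sigma(V) and ||T|| = 87||V||. ||T x||^2 = 7569sum_{k≥2} |x_k|^2 ≤ 7569||x||^2, with equality on {x : x_1 = 0}, so ||T|| = 87. For any lambda with |lambda| < 87, set r = lambda/87 (|r| < 1); the vector x = (1, r, r^2, ...) is in l^2 and satisfies T x = 87(r, r^2, ...) = lambda x, so lambda is an eigenvalue. On the boundary |lambda| = 87 the geometric series diverges, so no l^2 eigenvector exists, but these lambda lie in the approximate point spectrum. Hence sigma(T) is the closed disk of radius 87 and sigma_p(T) is the open disk.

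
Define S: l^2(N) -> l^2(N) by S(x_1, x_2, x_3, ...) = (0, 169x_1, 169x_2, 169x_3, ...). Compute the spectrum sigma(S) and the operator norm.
sigma(S) = closed disk {z in C : |z| ≤ 169}; ||S|| = 169

Note S = 169·U where U is the unit right shift (U x)_k = x_{k-1} (with x_0 := 0); so ||S|| = 169||U|| and sigma(S) = 169·sigma(U). ||S x||^2 = sum_{k≥1} |169x_k|^2 = 28561||x||^2, so ||S|| = 169 and sigma(S) ⊂ {|z| ≤ 169}. For any |lambda| < 169, the equation (S - lambda I) x = 0 forces x_1 = 0, then 169x_k = lambda x_{k+1} ⇒ x = 0, so S has no eigenvalues. But (S - lambda I) is not surjective for |lambda| < 169: solving (S - lambda I) x = e_1 would require x_n proportional to (lambda/169)^(-n), which is not in l^2. So every |lambda| < 169 lies in the residual spectrum. The boundary |lambda| = 169 is in the approximate point spectrum (the spectrum is closed). Hence sigma(S) is the closed disk of radius 169.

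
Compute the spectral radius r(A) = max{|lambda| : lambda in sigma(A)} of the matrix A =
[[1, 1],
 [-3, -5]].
r(A) = (4 + sqrt(24))/2 ≈ 4.4495

The eigenvalues of A are the roots of its characteristic polynomial. With M = A (coefficients from the trace and determinant):
  p(λ) = det(λ I - M) = λ^2 + 4λ - 2.
For λ^2 + 4λ - 2 the discriminant is 24. It is nonnegative but not a perfect square, so the roots are real and irrational: λ = (-4 ± sqrt(24))/2 ≈ 0.4495, -4.4495.
Thus the eigenvalues (to 4 decimals) are 0.4495 (modulus 0.4495); -4.4495 (modulus 4.4495). The spectral radius is the largest modulus: r(A) = (4 + sqrt(24))/2 ≈ 4.4495. (Cross-check: r(A) ≤ ||A||_2 ≈ 5.9907; equality holds whenever A is normal, though it can also hold for some non-normal A.)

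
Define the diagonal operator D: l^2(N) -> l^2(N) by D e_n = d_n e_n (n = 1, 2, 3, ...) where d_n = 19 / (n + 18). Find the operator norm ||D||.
||D|| = 1 (attained at n = 1)

For D diagonal, ||D|| = sup_n |d_n| = sup_n 19/(n + 18). This is positive and strictly decreasing in n, so the supremum is attained at n = 1: d_1 = 19/(1 + 18) = 1. Hence ||D|| = 1.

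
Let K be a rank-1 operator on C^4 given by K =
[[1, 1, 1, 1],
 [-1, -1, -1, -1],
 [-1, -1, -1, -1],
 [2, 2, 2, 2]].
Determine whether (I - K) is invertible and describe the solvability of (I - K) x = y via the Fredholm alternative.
(I - K) is singular (det(I - K) = 0, i.e. 1 ∈ sigma(K)). (I - K) x = y is solvable iff y ⊥ ker((I - K)^*) = span{(1, 1, 1, 1)}, i.e. iff y_1 + y_2 + y_3 + y_4 = 0. When solvable, the solutions are x = y + c·(1, -1, -1, 2), c arbitrary (ker(I - K) = span{(1, -1, -1, 2)}, dimension 1).

K has rank 1, so it is an outer product K = u v^T: every row of K is a multiple of one row vector. Reading off the entries, u = (1, -1, -1, 2) and v = (1, 1, 1, 1) (row i of K equals u_i·v^T). A rank-one matrix u v^T satisfies K u = u (v·u) and kills the (3)-dimensional subspace v^⊥, so its characteristic polynomial is lambda^3 (lambda - v·u) with v·u = tr K = 1. Hence the eigenvalues of I - K are 1 (multiplicity 3) and 1 - (1) = 0, so det(I - K) = 0. (Direct check: I - K =
[[0, -1, -1, -1],
 [1, 2, 1, 1],
 [1, 1, 2, 1],
 [-2, -2, -2, -1]]
has determinant 0.) So 1 is an eigenvalue of K and (I - K) is not invertible. The finite-dimensional Fredholm alternative says: either (I - K) is invertible, or ker(I - K) ≠ {0} and then range(I - K) = ker((I - K)^*)^⊥, with dim ker(I - K) = dim ker((I - K)^*). We are in the second case, so we need both kernels. Kernel of I - K: (I - K) u = u - u (v·u) = u - u = 0, so ker(I - K) = span{u} = span{(1, -1, -1, 2)} (it is exactly 1-dimensional because rank(I - K) = 3). Kernel of the adjoint: K is real, so (I - K)^* = I - K^T = I - v u^T, and (I - v u^T) v = v - v (u·v) = 0; hence ker((I - K)^*) = span{v} = span{(1, 1, 1, 1)}. Therefore (I - K) x = y is solvable iff <y, v> = 0, i.e. iff y_1 + y_2 + y_3 + y_4 = 0. When this holds, K y = u (v·y) = 0, so (I - K) y = y and x = y is a particular solution; the full solution set is the line x = y + c·u = y + c·(1, -1, -1, 2), c ∈ C.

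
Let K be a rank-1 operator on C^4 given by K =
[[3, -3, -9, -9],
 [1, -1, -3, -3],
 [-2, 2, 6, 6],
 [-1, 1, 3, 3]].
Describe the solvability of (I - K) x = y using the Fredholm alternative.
(I - K) is invertible (det(I - K) = -10 ≠ 0), so for every y in C^4 the equation (I - K) x = y has a unique solution.

K has rank 1, so it is an outer product K = u v^T: every row of K is a multiple of one row vector. Reading off the entries, u = (-3, -1, 2, 1) and v = (-1, 1, 3, 3) (row i of K equals u_i·v^T). A rank-one matrix u v^T satisfies K u = u (v·u) and kills the (3)-dimensional subspace v^⊥, so its characteristic polynomial is lambda^3 (lambda - v·u) with v·u = tr K = 11. Hence the eigenvalues of I - K are 1 (multiplicity 3) and 1 - (11) = -10, so det(I - K) = -10. (Direct check: I - K =
[[-2, 3, 9, 9],
 [-1, 2, 3, 3],
 [2, -2, -5, -6],
 [1, -1, -3, -2]]
has determinant -10.) The finite-dimensional Fredholm alternative says: either (I - K) is invertible, or ker(I - K) ≠ {0} and then range(I - K) = ker((I - K)^*)^⊥, with dim ker(I - K) = dim ker((I - K)^*). Since det(I - K) ≠ 0, 1 is not an eigenvalue of K and ker(I - K) = {0}, so we are in the first case: for every y there is a unique x = (I - K)^(-1) y. Explicitly, by the Sherman–Morrison formula, (I - u v^T)^(-1) = I + u v^T/(1 - v·u), i.e. (I - K)^(-1) = I + K/(-10).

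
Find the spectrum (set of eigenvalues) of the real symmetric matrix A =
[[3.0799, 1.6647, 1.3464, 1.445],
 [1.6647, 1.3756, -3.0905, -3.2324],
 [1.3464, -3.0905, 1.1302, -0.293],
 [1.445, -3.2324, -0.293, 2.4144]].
sigma(A) ≈ {-4, 2, 4, 6}

A is real symmetric, so its spectrum consists of real eigenvalues. Expanding the characteristic polynomial of the displayed matrix gives
  det(λ I - A) = p(λ) = λ^4 + (-8)λ^3 + (-4)λ^2 + (127.9975)λ + (-191.9989).
Solving p(λ) = 0 yields eigenvalues ≈ -4, 2, 4, 6. (A is shown rounded to 4 decimals, so these recover the underlying integer eigenvalues to within that precision.)
Verification: the trace of A = 8 equals the sum of eigenvalues 8, and det(A) ≈ -191.9989 matches the eigenvalue product -192.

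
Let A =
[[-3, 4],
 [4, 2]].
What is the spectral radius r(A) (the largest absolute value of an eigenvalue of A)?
r(A) = (1 + sqrt(89))/2 ≈ 5.217

The eigenvalues of A are the roots of its characteristic polynomial. With M = A (coefficients from the trace and determinant):
  p(λ) = det(λ I - M) = λ^2 + λ - 22.
For λ^2 + λ - 22 the discriminant is 89. It is nonnegative but not a perfect square, so the roots are real and irrational: λ = (-1 ± sqrt(89))/2 ≈ 4.217, -5.217.
Thus the eigenvalues (to 4 decimals) are 4.217 (modulus 4.217); -5.217 (modulus 5.217). The spectral radius is the largest modulus: r(A) = (1 + sqrt(89))/2 ≈ 5.217. (Cross-check: r(A) ≤ ||A||_2 ≈ 5.217; equality holds whenever A is normal, though it can also hold for some non-normal A.)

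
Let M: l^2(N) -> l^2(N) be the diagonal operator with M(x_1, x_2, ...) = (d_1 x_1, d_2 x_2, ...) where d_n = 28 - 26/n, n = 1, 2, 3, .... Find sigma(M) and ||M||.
sigma(M) = {28 - 26/n : n ≥ 1} ∪ {28}; ||M|| = 28

A bounded diagonal operator on l^2 with diagonal entries d_n has spectrum equal to the closure of {d_n : n ≥ 1}: every d_n is an eigenvalue (with eigenvector e_n), so {d_n} ⊂ sigma(M); the spectrum is closed, so its closure is too; and for lambda not in the closure, (M - lambda I) has bounded inverse (the diagonal entries 1/(d_n - lambda) are bounded). For our sequence d_n = 28 - 26/n, n = 1, 2, 3, ...:
  - {d_n} = {28 - 26/n : n ≥ 1}; the only limit point is 28
  - closure = {28 - 26/n : n ≥ 1} ∪ {28}
For the norm: a diagonal operator has ||M|| = sup_n |d_n|. Here d_n = 28 - 26/n increases monotonically from d_1 = 2 toward 28, with all terms in [2, 28); so sup_n |d_n| = 28 (the supremum is the limit, not attained). So ||M|| = 28.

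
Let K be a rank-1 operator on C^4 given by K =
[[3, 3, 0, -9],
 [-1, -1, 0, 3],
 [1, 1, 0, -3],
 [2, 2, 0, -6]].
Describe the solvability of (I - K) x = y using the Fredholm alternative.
(I - K) is invertible (det(I - K) = 5 ≠ 0), so for every y in C^4 the equation (I - K) x = y has a unique solution.

K has rank 1, so it is an outer product K = u v^T: every row of K is a multiple of one row vector. Reading off the entries, u = (3, -1, 1, 2) and v = (1, 1, 0, -3) (row i of K equals u_i·v^T). A rank-one matrix u v^T satisfies K u = u (v·u) and kills the (3)-dimensional subspace v^⊥, so its characteristic polynomial is lambda^3 (lambda - v·u) with v·u = tr K = -4. Hence the eigenvalues of I - K are 1 (multiplicity 3) and 1 - (-4) = 5, so det(I - K) = 5. (Direct check: I - K =
[[-2, -3, 0, 9],
 [1, 2, 0, -3],
 [-1, -1, 1, 3],
 [-2, -2, 0, 7]]
has determinant 5.) The finite-dimensional Fredholm alternative says: either (I - K) is invertible, or ker(I - K) ≠ {0} and then range(I - K) = ker((I - K)^*)^⊥, with dim ker(I - K) = dim ker((I - K)^*). Since det(I - K) ≠ 0, 1 is not an eigenvalue of K and ker(I - K) = {0}, so we are in the first case: for every y there is a unique x = (I - K)^(-1) y. Explicitly, by the Sherman–Morrison formula, (I - u v^T)^(-1) = I + u v^T/(1 - v·u), i.e. (I - K)^(-1) = I + K/(5).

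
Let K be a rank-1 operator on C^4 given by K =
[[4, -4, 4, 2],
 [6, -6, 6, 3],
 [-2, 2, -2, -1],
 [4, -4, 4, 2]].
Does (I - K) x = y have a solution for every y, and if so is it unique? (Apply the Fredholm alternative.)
(I - K) is invertible (det(I - K) = 3 ≠ 0), so for every y in C^4 the equation (I - K) x = y has a unique solution.

K has rank 1, so it is an outer product K = u v^T: every row of K is a multiple of one row vector. Reading off the entries, u = (2, 3, -1, 2) and v = (2, -2, 2, 1) (row i of K equals u_i·v^T). A rank-one matrix u v^T satisfies K u = u (v·u) and kills the (3)-dimensional subspace v^⊥, so its characteristic polynomial is lambda^3 (lambda - v·u) with v·u = tr K = -2. Hence the eigenvalues of I - K are 1 (multiplicity 3) and 1 - (-2) = 3, so det(I - K) = 3. (Direct check: I - K =
[[-3, 4, -4, -2],
 [-6, 7, -6, -3],
 [2, -2, 3, 1],
 [-4, 4, -4, -1]]
has determinant 3.) The finite-dimensional Fredholm alternative says: either (I - K) is invertible, or ker(I - K) ≠ {0} and then range(I - K) = ker((I - K)^*)^⊥, with dim ker(I - K) = dim ker((I - K)^*). Since det(I - K) ≠ 0, 1 is not an eigenvalue of K and ker(I - K) = {0}, so we are in the first case: for every y there is a unique x = (I - K)^(-1) y. Explicitly, by the Sherman–Morrison formula, (I - u v^T)^(-1) = I + u v^T/(1 - v·u), i.e. (I - K)^(-1) = I + K/(3).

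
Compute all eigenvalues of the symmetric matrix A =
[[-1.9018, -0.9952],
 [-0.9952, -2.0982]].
sigma(A) ≈ {-3, -1}

A is real symmetric, so its spectrum consists of real eigenvalues. Expanding the characteristic polynomial of the displayed matrix gives
  det(λ I - A) = p(λ) = λ^2 + (4)λ + (3).
Solving p(λ) = 0 yields eigenvalues ≈ -3, -1. (A is shown rounded to 4 decimals, so these recover the underlying integer eigenvalues to within that precision.)
Verification: the trace of A = -4 equals the sum of eigenvalues -4, and det(A) ≈ 2.9999 matches the eigenvalue product 3.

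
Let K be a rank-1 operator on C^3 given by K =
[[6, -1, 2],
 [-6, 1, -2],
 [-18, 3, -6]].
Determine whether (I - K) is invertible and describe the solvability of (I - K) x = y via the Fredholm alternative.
(I - K) is singular (det(I - K) = 0, i.e. 1 ∈ sigma(K)). (I - K) x = y is solvable iff y ⊥ ker((I - K)^*) = span{(6, -1, 2)}, i.e. iff 6y_1 - y_2 + 2y_3 = 0. When solvable, the solutions are x = y + c·(1, -1, -3), c arbitrary (ker(I - K) = span{(1, -1, -3)}, dimension 1).

K has rank 1, so it is an outer product K = u v^T: every row of K is a multiple of one row vector. Reading off the entries, u = (1, -1, -3) and v = (6, -1, 2) (row i of K equals u_i·v^T). A rank-one matrix u v^T satisfies K u = u (v·u) and kills the (2)-dimensional subspace v^⊥, so its characteristic polynomial is lambda^2 (lambda - v·u) with v·u = tr K = 1. Hence the eigenvalues of I - K are 1 (multiplicity 2) and 1 - (1) = 0, so det(I - K) = 0. (Direct check: I - K =
[[-5, 1, -2],
 [6, 0, 2],
 [18, -3, 7]]
has determinant 0.) So 1 is an eigenvalue of K and (I - K) is not invertible. The finite-dimensional Fredholm alternative says: either (I - K) is invertible, or ker(I - K) ≠ {0} and then range(I - K) = ker((I - K)^*)^⊥, with dim ker(I - K) = dim ker((I - K)^*). We are in the second case, so we need both kernels. Kernel of I - K: (I - K) u = u - u (v·u) = u - u = 0, so ker(I - K) = span{u} = span{(1, -1, -3)} (it is exactly 1-dimensional because rank(I - K) = 2). Kernel of the adjoint: K is real, so (I - K)^* = I - K^T = I - v u^T, and (I - v u^T) v = v - v (u·v) = 0; hence ker((I - K)^*) = span{v} = span{(6, -1, 2)}. Therefore (I - K) x = y is solvable iff <y, v> = 0, i.e. iff 6y_1 - y_2 + 2y_3 = 0. When this holds, K y = u (v·y) = 0, so (I - K) y = y and x = y is a particular solution; the full solution set is the line x = y + c·u = y + c·(1, -1, -3), c ∈ C.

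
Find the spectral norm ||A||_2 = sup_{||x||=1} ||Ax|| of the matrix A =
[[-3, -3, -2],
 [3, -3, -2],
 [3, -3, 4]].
||A||_2 ≈ 6.4136 (= sqrt(largest eigenvalue of A^T A))

||A||_2 = sigma_max(A) = sqrt(lambda_max(A^T A)). Form the symmetric matrix M = A^T A =
[[27, -9, 12],
 [-9, 27, 0],
 [12, 0, 24]].
Its characteristic polynomial (trace, sum of principal 2x2 minors, determinant of M give the coefficients) is
  p(λ) = det(λ I - M) = λ^3 - 78λ^2 + 1800λ - 11664.
No integer candidate from the rational root theorem (±divisors of 11664) is a root, so the roots are irrational. The cubic discriminant is Δ = 47402496 > 0, so there are three distinct real roots. p(10) = -464 and p(11) = 29 have opposite signs, so a root lies in (10, 11); Newton's method refines it to λ ≈ 10.9355. p(25) = 211 and p(26) = -16 have opposite signs, so a root lies in (25, 26); Newton's method refines it to λ ≈ 25.9298. p(41) = -61 and p(42) = 432 have opposite signs, so a root lies in (41, 42); Newton's method refines it to λ ≈ 41.1346. Check (Vieta): the three roots sum to 78, matching tr M = 78.
So the eigenvalues of A^T A are ≈ 10.9355, 25.9298, 41.1346 (all ≥ 0, as they must be for A^T A). The largest is λ_max ≈ 41.1346, hence ||A||_2 = sqrt(λ_max) ≈ 6.4136.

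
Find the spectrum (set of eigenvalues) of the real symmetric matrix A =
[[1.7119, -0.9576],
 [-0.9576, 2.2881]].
sigma(A) ≈ {1, 3}

A is real symmetric, so its spectrum consists of real eigenvalues. Expanding the characteristic polynomial of the displayed matrix gives
  det(λ I - A) = p(λ) = λ^2 + (-4)λ + (3).
Solving p(λ) = 0 yields eigenvalues ≈ 1, 3. (A is shown rounded to 4 decimals, so these recover the underlying integer eigenvalues to within that precision.)
Verification: the trace of A = 4 equals the sum of eigenvalues 4, and det(A) ≈ 3.0000 matches the eigenvalue product 3.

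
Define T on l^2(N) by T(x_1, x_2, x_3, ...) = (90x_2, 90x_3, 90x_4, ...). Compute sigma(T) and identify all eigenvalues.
sigma(T) = closed disk {z in C : |z| ≤ 90}; sigma_p(T) = open disk {z in C : |z| < 90}

Note T = 90·V where V is the unit left shift (V x)_k = x_{k+1}; so sigma(T) = 90·sigma(V) and ||T|| = 90||V||. ||T x||^2 = 8100sum_{k≥2} |x_k|^2 ≤ 8100||x||^2, with equality on {x : x_1 = 0}, so ||T|| = 90. For any lambda with |lambda| < 90, set r = lambda/90 (|r| < 1); the vector x = (1, r, r^2, ...) is in l^2 and satisfies T x = 90(r, r^2, ...) = lambda x, so lambda is an eigenvalue. On the boundary |lambda| = 90 the geometric series diverges, so no l^2 eigenvector exists, but these lambda lie in the approximate point spectrum. Hence sigma(T) is the closed disk of radius 90 and sigma_p(T) is the open disk.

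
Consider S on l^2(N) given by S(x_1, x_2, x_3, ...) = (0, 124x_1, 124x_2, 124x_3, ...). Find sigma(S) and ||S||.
sigma(S) = closed disk {z in C : |z| ≤ 124}; ||S|| = 124

Note S = 124·U where U is the unit right shift (U x)_k = x_{k-1} (with x_0 := 0); so ||S|| = 124||U|| and sigma(S) = 124·sigma(U). ||S x||^2 = sum_{k≥1} |124x_k|^2 = 15376||x||^2, so ||S|| = 124 and sigma(S) ⊂ {|z| ≤ 124}. For any |lambda| < 124, the equation (S - lambda I) x = 0 forces x_1 = 0, then 124x_k = lambda x_{k+1} ⇒ x = 0, so S has no eigenvalues. But (S - lambda I) is not surjective for |lambda| < 124: solving (S - lambda I) x = e_1 would require x_n proportional to (lambda/124)^(-n), which is not in l^2. So every |lambda| < 124 lies in the residual spectrum. The boundary |lambda| = 124 is in the approximate point spectrum (the spectrum is closed). Hence sigma(S) is the closed disk of radius 124.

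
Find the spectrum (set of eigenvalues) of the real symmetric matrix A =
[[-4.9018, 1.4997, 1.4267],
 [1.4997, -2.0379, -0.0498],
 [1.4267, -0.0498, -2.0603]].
sigma(A) ≈ {-6, -2, -1}

A is real symmetric, so its spectrum consists of real eigenvalues. Expanding the characteristic polynomial of the displayed matrix gives
  det(λ I - A) = p(λ) = λ^3 + (9)λ^2 + (20)λ + (12).
Solving p(λ) = 0 yields eigenvalues ≈ -6, -2, -1. (A is shown rounded to 4 decimals, so these recover the underlying integer eigenvalues to within that precision.)
Verification: the trace of A = -9 equals the sum of eigenvalues -9, and det(A) ≈ -12.0002 matches the eigenvalue product -12.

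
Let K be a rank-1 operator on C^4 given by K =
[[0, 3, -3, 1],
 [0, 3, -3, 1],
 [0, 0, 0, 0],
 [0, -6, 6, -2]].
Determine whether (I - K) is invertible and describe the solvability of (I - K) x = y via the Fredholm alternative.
(I - K) is singular (det(I - K) = 0, i.e. 1 ∈ sigma(K)). (I - K) x = y is solvable iff y ⊥ ker((I - K)^*) = span{(0, 3, -3, 1)}, i.e. iff 3y_2 - 3y_3 + y_4 = 0. When solvable, the solutions are x = y + c·(1, 1, 0, -2), c arbitrary (ker(I - K) = span{(1, 1, 0, -2)}, dimension 1).

K has rank 1, so it is an outer product K = u v^T: every row of K is a multiple of one row vector. Reading off the entries, u = (1, 1, 0, -2) and v = (0, 3, -3, 1) (row i of K equals u_i·v^T). A rank-one matrix u v^T satisfies K u = u (v·u) and kills the (3)-dimensional subspace v^⊥, so its characteristic polynomial is lambda^3 (lambda - v·u) with v·u = tr K = 1. Hence the eigenvalues of I - K are 1 (multiplicity 3) and 1 - (1) = 0, so det(I - K) = 0. (Direct check: I - K =
[[1, -3, 3, -1],
 [0, -2, 3, -1],
 [0, 0, 1, 0],
 [0, 6, -6, 3]]
has determinant 0.) So 1 is an eigenvalue of K and (I - K) is not invertible. The finite-dimensional Fredholm alternative says: either (I - K) is invertible, or ker(I - K) ≠ {0} and then range(I - K) = ker((I - K)^*)^⊥, with dim ker(I - K) = dim ker((I - K)^*). We are in the second case, so we need both kernels. Kernel of I - K: (I - K) u = u - u (v·u) = u - u = 0, so ker(I - K) = span{u} = span{(1, 1, 0, -2)} (it is exactly 1-dimensional because rank(I - K) = 3). Kernel of the adjoint: K is real, so (I - K)^* = I - K^T = I - v u^T, and (I - v u^T) v = v - v (u·v) = 0; hence ker((I - K)^*) = span{v} = span{(0, 3, -3, 1)}. Therefore (I - K) x = y is solvable iff <y, v> = 0, i.e. iff 3y_2 - 3y_3 + y_4 = 0. When this holds, K y = u (v·y) = 0, so (I - K) y = y and x = y is a particular solution; the full solution set is the line x = y + c·u = y + c·(1, 1, 0, -2), c ∈ C.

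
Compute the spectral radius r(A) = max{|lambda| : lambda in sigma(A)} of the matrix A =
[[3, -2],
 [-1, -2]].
r(A) = (1 + sqrt(33))/2 ≈ 3.3723

The eigenvalues of A are the roots of its characteristic polynomial. With M = A (coefficients from the trace and determinant):
  p(λ) = det(λ I - M) = λ^2 - λ - 8.
For λ^2 - λ - 8 the discriminant is 33. It is nonnegative but not a perfect square, so the roots are real and irrational: λ = (1 ± sqrt(33))/2 ≈ 3.3723, -2.3723.
Thus the eigenvalues (to 4 decimals) are 3.3723 (modulus 3.3723); -2.3723 (modulus 2.3723). The spectral radius is the largest modulus: r(A) = (1 + sqrt(33))/2 ≈ 3.3723. (Cross-check: r(A) ≤ ||A||_2 ≈ 3.6226; equality holds whenever A is normal, though it can also hold for some non-normal A.)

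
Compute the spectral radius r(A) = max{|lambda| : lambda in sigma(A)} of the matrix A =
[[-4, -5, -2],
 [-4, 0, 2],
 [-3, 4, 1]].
r(A) ≈ 6.9393

The eigenvalues of A are the roots of its characteristic polynomial. With M = A (coefficients from the trace, the sum of principal 2x2 minors, and det A):
  p(λ) = det(λ I - M) = λ^3 + 3λ^2 - 38λ - 74.
No integer candidate from the rational root theorem (±divisors of 74) is a root, so the roots are irrational. The cubic discriminant is Δ = 244472 > 0, so there are three distinct real roots. p(-7) = -4 and p(-6) = 46 have opposite signs, so a root lies in (-7, -6); Newton's method refines it to λ ≈ -6.9393. p(-2) = 6 and p(-1) = -34 have opposite signs, so a root lies in (-2, -1); Newton's method refines it to λ ≈ -1.8439. p(5) = -64 and p(6) = 22 have opposite signs, so a root lies in (5, 6); Newton's method refines it to λ ≈ 5.7832. Check (Vieta): the three roots sum to -3, matching tr M = -3.
Thus the eigenvalues (to 4 decimals) are -6.9393 (modulus 6.9393); -1.8439 (modulus 1.8439); 5.7832 (modulus 5.7832). The spectral radius is the largest modulus: r(A) ≈ 6.9393. (Cross-check: r(A) ≤ ||A||_2 ≈ 7.1272; equality holds whenever A is normal, though it can also hold for some non-normal A.)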